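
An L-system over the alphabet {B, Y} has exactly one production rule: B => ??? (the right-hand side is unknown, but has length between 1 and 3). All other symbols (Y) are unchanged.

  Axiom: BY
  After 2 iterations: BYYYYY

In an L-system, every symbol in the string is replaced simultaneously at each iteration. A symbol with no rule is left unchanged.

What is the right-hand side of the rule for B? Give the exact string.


Answer: BYY

Derivation:
Trying B => BYY:
  Step 0: BY
  Step 1: BYYY
  Step 2: BYYYYY
Matches the given result.


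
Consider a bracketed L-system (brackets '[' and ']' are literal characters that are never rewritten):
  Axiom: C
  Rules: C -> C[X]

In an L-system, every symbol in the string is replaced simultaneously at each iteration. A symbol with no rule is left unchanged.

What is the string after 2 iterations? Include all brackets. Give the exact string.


Answer: C[X][X]

Derivation:
Step 0: C
Step 1: C[X]
Step 2: C[X][X]


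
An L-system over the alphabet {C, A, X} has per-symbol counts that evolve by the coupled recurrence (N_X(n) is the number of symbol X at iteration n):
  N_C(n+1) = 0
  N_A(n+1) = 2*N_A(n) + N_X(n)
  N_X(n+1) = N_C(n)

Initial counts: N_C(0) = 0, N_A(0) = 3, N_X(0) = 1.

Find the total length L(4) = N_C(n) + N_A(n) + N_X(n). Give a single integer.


Step 0: N_C=0, N_A=3, N_X=1, L=4
Step 1: N_C=0, N_A=7, N_X=0, L=7
Step 2: N_C=0, N_A=14, N_X=0, L=14
Step 3: N_C=0, N_A=28, N_X=0, L=28
Step 4: N_C=0, N_A=56, N_X=0, L=56

Answer: 56


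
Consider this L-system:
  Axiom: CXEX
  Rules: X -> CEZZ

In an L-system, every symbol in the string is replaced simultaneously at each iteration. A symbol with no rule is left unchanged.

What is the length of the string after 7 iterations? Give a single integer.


Step 0: length = 4
Step 1: length = 10
Step 2: length = 10
Step 3: length = 10
Step 4: length = 10
Step 5: length = 10
Step 6: length = 10
Step 7: length = 10

Answer: 10


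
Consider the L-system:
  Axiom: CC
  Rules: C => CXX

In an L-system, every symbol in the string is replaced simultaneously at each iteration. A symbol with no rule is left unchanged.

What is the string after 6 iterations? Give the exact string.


Answer: CXXXXXXXXXXXXCXXXXXXXXXXXX

Derivation:
Step 0: CC
Step 1: CXXCXX
Step 2: CXXXXCXXXX
Step 3: CXXXXXXCXXXXXX
Step 4: CXXXXXXXXCXXXXXXXX
Step 5: CXXXXXXXXXXCXXXXXXXXXX
Step 6: CXXXXXXXXXXXXCXXXXXXXXXXXX


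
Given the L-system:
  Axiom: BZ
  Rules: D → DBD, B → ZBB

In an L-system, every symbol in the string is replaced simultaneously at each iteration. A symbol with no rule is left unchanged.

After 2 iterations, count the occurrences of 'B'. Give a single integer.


Step 0: BZ  (1 'B')
Step 1: ZBBZ  (2 'B')
Step 2: ZZBBZBBZ  (4 'B')

Answer: 4


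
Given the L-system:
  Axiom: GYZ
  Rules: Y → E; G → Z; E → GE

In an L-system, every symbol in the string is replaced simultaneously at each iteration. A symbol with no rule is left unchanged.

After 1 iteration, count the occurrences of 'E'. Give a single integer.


Answer: 1

Derivation:
Step 0: GYZ  (0 'E')
Step 1: ZEZ  (1 'E')


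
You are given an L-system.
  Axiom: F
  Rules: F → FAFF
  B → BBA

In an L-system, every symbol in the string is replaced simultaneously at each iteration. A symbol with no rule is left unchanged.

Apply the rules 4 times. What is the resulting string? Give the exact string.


Answer: FAFFAFAFFFAFFAFAFFAFAFFFAFFFAFFAFAFFFAFFAFAFFAFAFFFAFFAFAFFAFAFFFAFFFAFFAFAFFFAFFFAFFAFAFFFAFFAFAFFAFAFFFAFFFAFFAFAFFFAFF

Derivation:
Step 0: F
Step 1: FAFF
Step 2: FAFFAFAFFFAFF
Step 3: FAFFAFAFFFAFFAFAFFAFAFFFAFFFAFFAFAFFFAFF
Step 4: FAFFAFAFFFAFFAFAFFAFAFFFAFFFAFFAFAFFFAFFAFAFFAFAFFFAFFAFAFFAFAFFFAFFFAFFAFAFFFAFFFAFFAFAFFFAFFAFAFFAFAFFFAFFFAFFAFAFFFAFF


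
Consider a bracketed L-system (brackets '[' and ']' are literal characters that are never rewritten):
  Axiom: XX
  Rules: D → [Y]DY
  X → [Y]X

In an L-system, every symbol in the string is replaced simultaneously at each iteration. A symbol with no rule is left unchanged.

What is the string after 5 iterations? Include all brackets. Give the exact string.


Answer: [Y][Y][Y][Y][Y]X[Y][Y][Y][Y][Y]X

Derivation:
Step 0: XX
Step 1: [Y]X[Y]X
Step 2: [Y][Y]X[Y][Y]X
Step 3: [Y][Y][Y]X[Y][Y][Y]X
Step 4: [Y][Y][Y][Y]X[Y][Y][Y][Y]X
Step 5: [Y][Y][Y][Y][Y]X[Y][Y][Y][Y][Y]X


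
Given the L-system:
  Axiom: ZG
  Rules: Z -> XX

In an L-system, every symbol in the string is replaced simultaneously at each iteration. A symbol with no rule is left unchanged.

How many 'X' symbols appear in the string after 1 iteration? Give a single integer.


Answer: 2

Derivation:
Step 0: ZG  (0 'X')
Step 1: XXG  (2 'X')


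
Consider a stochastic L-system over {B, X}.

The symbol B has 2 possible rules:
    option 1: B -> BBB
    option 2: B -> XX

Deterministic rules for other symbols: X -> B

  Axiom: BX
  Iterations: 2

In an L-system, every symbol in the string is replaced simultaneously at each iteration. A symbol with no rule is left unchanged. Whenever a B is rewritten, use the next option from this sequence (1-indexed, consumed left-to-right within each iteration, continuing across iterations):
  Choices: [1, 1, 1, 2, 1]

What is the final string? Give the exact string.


Step 0: BX
Step 1: BBBB  (used choices [1])
Step 2: BBBBBBXXBBB  (used choices [1, 1, 2, 1])

Answer: BBBBBBXXBBB


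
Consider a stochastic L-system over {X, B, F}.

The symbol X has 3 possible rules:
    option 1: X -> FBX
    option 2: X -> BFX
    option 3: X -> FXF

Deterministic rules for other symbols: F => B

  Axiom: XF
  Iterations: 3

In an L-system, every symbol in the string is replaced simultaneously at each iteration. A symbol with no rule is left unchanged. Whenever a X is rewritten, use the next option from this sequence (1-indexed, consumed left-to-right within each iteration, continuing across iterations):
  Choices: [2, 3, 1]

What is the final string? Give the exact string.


Answer: BBBFBXBB

Derivation:
Step 0: XF
Step 1: BFXB  (used choices [2])
Step 2: BBFXFB  (used choices [3])
Step 3: BBBFBXBB  (used choices [1])


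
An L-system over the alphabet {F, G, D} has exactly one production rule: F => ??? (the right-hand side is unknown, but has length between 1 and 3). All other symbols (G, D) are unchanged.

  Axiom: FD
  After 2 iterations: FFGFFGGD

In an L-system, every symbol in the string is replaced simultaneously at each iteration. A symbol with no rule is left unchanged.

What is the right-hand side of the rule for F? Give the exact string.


Answer: FFG

Derivation:
Trying F => FFG:
  Step 0: FD
  Step 1: FFGD
  Step 2: FFGFFGGD
Matches the given result.


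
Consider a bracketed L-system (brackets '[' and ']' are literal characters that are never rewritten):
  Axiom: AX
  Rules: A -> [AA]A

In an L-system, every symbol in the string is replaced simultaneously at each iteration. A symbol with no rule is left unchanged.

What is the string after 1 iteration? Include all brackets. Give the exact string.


Answer: [AA]AX

Derivation:
Step 0: AX
Step 1: [AA]AX


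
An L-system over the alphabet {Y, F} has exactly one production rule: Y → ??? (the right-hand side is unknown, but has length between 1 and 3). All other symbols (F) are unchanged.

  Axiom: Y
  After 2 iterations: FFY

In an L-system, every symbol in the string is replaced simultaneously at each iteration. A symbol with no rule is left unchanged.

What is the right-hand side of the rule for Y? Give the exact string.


Trying Y → FY:
  Step 0: Y
  Step 1: FY
  Step 2: FFY
Matches the given result.

Answer: FY


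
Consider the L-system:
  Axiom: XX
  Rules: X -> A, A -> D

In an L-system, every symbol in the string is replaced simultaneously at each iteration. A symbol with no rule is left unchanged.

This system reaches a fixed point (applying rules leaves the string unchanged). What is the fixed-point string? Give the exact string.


Answer: DD

Derivation:
Step 0: XX
Step 1: AA
Step 2: DD
Step 3: DD  (unchanged — fixed point at step 2)


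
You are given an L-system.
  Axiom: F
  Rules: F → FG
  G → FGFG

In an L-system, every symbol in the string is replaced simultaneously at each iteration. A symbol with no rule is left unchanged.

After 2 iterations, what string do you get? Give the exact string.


Step 0: F
Step 1: FG
Step 2: FGFGFG

Answer: FGFGFG


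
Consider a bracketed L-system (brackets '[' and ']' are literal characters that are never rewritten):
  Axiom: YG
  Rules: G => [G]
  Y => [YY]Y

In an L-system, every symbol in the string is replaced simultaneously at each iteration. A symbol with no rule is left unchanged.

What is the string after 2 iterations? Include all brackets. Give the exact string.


Step 0: YG
Step 1: [YY]Y[G]
Step 2: [[YY]Y[YY]Y][YY]Y[[G]]

Answer: [[YY]Y[YY]Y][YY]Y[[G]]


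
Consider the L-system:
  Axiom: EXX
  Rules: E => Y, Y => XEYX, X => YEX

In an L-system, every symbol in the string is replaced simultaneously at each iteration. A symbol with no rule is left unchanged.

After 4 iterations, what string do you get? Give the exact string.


Answer: XEYXYYEXXEYXYEXYXEYXYEXXEYXYYEXXEYXYYEXXEYXYEXYXEYXYEXXEYXYYEXYEXYXEYXYEXYEXYXEYXYEXXEYXXEYXYYEXXEYXYYEXXEYXYEXYXEYXYEXXEYXYYEXYEXYXEYXYEXYEXYXEYXYEXXEYXXEYXYYEX

Derivation:
Step 0: EXX
Step 1: YYEXYEX
Step 2: XEYXXEYXYYEXXEYXYYEX
Step 3: YEXYXEYXYEXYEXYXEYXYEXXEYXXEYXYYEXYEXYXEYXYEXXEYXXEYXYYEX
Step 4: XEYXYYEXXEYXYEXYXEYXYEXXEYXYYEXXEYXYYEXXEYXYEXYXEYXYEXXEYXYYEXYEXYXEYXYEXYEXYXEYXYEXXEYXXEYXYYEXXEYXYYEXXEYXYEXYXEYXYEXXEYXYYEXYEXYXEYXYEXYEXYXEYXYEXXEYXXEYXYYEX


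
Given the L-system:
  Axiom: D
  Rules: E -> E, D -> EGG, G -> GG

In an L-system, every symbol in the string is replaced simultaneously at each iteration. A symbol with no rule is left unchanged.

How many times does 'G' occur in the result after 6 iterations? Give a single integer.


Answer: 64

Derivation:
Step 0: D  (0 'G')
Step 1: EGG  (2 'G')
Step 2: EGGGG  (4 'G')
Step 3: EGGGGGGGG  (8 'G')
Step 4: EGGGGGGGGGGGGGGGG  (16 'G')
Step 5: EGGGGGGGGGGGGGGGGGGGGGGGGGGGGGGGG  (32 'G')
Step 6: EGGGGGGGGGGGGGGGGGGGGGGGGGGGGGGGGGGGGGGGGGGGGGGGGGGGGGGGGGGGGGGGG  (64 'G')


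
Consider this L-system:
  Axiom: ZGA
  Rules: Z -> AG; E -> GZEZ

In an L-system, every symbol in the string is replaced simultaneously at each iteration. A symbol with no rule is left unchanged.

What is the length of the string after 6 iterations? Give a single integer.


Answer: 4

Derivation:
Step 0: length = 3
Step 1: length = 4
Step 2: length = 4
Step 3: length = 4
Step 4: length = 4
Step 5: length = 4
Step 6: length = 4


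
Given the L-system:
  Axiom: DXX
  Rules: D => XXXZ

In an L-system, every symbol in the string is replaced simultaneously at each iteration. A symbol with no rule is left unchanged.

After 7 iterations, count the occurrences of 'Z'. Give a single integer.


Step 0: DXX  (0 'Z')
Step 1: XXXZXX  (1 'Z')
Step 2: XXXZXX  (1 'Z')
Step 3: XXXZXX  (1 'Z')
Step 4: XXXZXX  (1 'Z')
Step 5: XXXZXX  (1 'Z')
Step 6: XXXZXX  (1 'Z')
Step 7: XXXZXX  (1 'Z')

Answer: 1


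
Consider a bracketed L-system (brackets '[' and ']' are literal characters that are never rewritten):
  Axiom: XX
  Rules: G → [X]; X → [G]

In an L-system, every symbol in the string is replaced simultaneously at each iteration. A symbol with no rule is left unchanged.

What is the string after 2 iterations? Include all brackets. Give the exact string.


Answer: [[X]][[X]]

Derivation:
Step 0: XX
Step 1: [G][G]
Step 2: [[X]][[X]]


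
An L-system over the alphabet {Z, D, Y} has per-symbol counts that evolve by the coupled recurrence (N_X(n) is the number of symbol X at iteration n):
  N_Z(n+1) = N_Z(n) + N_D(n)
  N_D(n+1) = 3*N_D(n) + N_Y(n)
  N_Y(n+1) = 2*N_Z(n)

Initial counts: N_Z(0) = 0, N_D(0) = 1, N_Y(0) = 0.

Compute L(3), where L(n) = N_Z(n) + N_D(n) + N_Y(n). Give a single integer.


Step 0: N_Z=0, N_D=1, N_Y=0, L=1
Step 1: N_Z=1, N_D=3, N_Y=0, L=4
Step 2: N_Z=4, N_D=9, N_Y=2, L=15
Step 3: N_Z=13, N_D=29, N_Y=8, L=50

Answer: 50


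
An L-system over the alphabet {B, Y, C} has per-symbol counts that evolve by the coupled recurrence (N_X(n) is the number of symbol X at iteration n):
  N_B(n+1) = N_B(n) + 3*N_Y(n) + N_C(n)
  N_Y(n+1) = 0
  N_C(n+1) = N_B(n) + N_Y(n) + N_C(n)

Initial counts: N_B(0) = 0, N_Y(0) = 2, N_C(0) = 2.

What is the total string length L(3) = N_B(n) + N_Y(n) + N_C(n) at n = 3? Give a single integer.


Answer: 48

Derivation:
Step 0: N_B=0, N_Y=2, N_C=2, L=4
Step 1: N_B=8, N_Y=0, N_C=4, L=12
Step 2: N_B=12, N_Y=0, N_C=12, L=24
Step 3: N_B=24, N_Y=0, N_C=24, L=48


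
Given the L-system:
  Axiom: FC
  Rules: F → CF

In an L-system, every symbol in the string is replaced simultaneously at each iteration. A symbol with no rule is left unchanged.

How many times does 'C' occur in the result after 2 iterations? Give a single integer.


Answer: 3

Derivation:
Step 0: FC  (1 'C')
Step 1: CFC  (2 'C')
Step 2: CCFC  (3 'C')


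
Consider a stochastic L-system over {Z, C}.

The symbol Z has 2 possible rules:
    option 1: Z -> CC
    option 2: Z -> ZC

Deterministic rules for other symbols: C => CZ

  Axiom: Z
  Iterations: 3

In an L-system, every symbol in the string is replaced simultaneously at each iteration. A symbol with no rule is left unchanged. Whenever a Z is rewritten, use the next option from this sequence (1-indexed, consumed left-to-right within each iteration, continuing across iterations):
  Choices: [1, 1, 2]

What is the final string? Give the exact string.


Answer: CZCCCZZC

Derivation:
Step 0: Z
Step 1: CC  (used choices [1])
Step 2: CZCZ  (used choices [])
Step 3: CZCCCZZC  (used choices [1, 2])


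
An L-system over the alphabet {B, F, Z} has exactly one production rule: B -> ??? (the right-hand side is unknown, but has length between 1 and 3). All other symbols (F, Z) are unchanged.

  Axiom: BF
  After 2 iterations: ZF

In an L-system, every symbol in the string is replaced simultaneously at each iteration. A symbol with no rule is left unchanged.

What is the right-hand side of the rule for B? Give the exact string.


Trying B -> Z:
  Step 0: BF
  Step 1: ZF
  Step 2: ZF
Matches the given result.

Answer: Z


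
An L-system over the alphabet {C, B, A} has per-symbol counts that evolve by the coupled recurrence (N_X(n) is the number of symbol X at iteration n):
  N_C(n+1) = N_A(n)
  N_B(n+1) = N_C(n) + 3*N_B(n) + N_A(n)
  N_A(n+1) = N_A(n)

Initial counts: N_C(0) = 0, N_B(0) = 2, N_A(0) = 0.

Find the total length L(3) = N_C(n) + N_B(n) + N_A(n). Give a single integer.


Step 0: N_C=0, N_B=2, N_A=0, L=2
Step 1: N_C=0, N_B=6, N_A=0, L=6
Step 2: N_C=0, N_B=18, N_A=0, L=18
Step 3: N_C=0, N_B=54, N_A=0, L=54

Answer: 54


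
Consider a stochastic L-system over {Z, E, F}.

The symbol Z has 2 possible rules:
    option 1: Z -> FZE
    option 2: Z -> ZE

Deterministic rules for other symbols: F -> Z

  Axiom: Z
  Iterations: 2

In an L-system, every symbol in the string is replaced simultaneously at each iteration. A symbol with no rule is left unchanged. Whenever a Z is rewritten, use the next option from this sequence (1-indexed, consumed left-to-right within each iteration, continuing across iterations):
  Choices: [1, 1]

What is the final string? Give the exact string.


Answer: ZFZEE

Derivation:
Step 0: Z
Step 1: FZE  (used choices [1])
Step 2: ZFZEE  (used choices [1])


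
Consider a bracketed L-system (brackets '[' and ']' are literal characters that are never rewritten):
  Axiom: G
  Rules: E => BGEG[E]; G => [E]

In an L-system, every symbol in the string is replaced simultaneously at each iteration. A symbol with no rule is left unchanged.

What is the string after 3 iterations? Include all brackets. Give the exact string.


Answer: [B[E]BGEG[E][E][BGEG[E]]]

Derivation:
Step 0: G
Step 1: [E]
Step 2: [BGEG[E]]
Step 3: [B[E]BGEG[E][E][BGEG[E]]]


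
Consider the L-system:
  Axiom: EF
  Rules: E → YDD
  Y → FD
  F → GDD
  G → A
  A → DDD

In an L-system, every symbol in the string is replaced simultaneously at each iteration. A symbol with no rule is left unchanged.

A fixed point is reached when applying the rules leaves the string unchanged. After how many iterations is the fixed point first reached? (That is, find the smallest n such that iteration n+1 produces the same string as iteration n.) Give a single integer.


Answer: 5

Derivation:
Step 0: EF
Step 1: YDDGDD
Step 2: FDDDADD
Step 3: GDDDDDDDDDD
Step 4: ADDDDDDDDDD
Step 5: DDDDDDDDDDDDD
Step 6: DDDDDDDDDDDDD  (unchanged — fixed point at step 5)


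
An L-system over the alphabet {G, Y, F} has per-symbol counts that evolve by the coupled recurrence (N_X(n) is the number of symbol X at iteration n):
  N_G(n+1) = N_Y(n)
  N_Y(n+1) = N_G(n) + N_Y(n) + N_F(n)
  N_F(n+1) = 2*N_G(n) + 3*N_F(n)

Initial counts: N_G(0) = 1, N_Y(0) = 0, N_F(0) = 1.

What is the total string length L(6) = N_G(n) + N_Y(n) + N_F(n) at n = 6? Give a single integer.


Answer: 2894

Derivation:
Step 0: N_G=1, N_Y=0, N_F=1, L=2
Step 1: N_G=0, N_Y=2, N_F=5, L=7
Step 2: N_G=2, N_Y=7, N_F=15, L=24
Step 3: N_G=7, N_Y=24, N_F=49, L=80
Step 4: N_G=24, N_Y=80, N_F=161, L=265
Step 5: N_G=80, N_Y=265, N_F=531, L=876
Step 6: N_G=265, N_Y=876, N_F=1753, L=2894


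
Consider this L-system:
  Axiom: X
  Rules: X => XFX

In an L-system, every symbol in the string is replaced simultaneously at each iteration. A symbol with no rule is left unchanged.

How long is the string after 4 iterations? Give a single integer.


Answer: 31

Derivation:
Step 0: length = 1
Step 1: length = 3
Step 2: length = 7
Step 3: length = 15
Step 4: length = 31


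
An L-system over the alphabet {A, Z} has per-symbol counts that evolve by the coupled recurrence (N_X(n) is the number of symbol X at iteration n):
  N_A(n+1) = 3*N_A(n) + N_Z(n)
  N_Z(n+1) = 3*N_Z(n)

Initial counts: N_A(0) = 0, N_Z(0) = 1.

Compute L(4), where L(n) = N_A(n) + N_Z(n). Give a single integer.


Answer: 189

Derivation:
Step 0: N_A=0, N_Z=1, L=1
Step 1: N_A=1, N_Z=3, L=4
Step 2: N_A=6, N_Z=9, L=15
Step 3: N_A=27, N_Z=27, L=54
Step 4: N_A=108, N_Z=81, L=189


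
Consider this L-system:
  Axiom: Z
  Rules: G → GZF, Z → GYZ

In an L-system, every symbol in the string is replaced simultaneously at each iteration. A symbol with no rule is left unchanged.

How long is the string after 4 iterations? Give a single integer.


Answer: 31

Derivation:
Step 0: length = 1
Step 1: length = 3
Step 2: length = 7
Step 3: length = 15
Step 4: length = 31


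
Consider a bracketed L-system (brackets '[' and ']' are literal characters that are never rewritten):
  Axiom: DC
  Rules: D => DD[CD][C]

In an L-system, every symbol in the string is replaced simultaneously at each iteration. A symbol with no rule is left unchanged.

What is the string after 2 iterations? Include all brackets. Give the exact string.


Step 0: DC
Step 1: DD[CD][C]C
Step 2: DD[CD][C]DD[CD][C][CDD[CD][C]][C]C

Answer: DD[CD][C]DD[CD][C][CDD[CD][C]][C]C


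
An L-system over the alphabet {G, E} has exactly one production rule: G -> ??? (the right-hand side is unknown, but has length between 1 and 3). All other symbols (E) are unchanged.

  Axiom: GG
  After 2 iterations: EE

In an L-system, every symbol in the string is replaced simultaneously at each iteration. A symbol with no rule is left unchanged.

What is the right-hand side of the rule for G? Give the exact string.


Trying G -> E:
  Step 0: GG
  Step 1: EE
  Step 2: EE
Matches the given result.

Answer: E


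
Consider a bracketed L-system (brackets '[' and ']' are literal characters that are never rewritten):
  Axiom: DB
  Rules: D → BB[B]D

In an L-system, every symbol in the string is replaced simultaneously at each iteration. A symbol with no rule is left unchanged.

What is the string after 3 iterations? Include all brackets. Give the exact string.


Answer: BB[B]BB[B]BB[B]DB

Derivation:
Step 0: DB
Step 1: BB[B]DB
Step 2: BB[B]BB[B]DB
Step 3: BB[B]BB[B]BB[B]DB


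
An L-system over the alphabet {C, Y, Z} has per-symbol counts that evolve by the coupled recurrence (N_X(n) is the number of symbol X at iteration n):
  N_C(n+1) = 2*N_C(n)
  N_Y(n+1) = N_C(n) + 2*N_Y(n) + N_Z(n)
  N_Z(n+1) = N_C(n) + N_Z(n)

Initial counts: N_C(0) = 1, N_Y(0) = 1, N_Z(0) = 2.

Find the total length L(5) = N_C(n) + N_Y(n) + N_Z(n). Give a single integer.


Answer: 288

Derivation:
Step 0: N_C=1, N_Y=1, N_Z=2, L=4
Step 1: N_C=2, N_Y=5, N_Z=3, L=10
Step 2: N_C=4, N_Y=15, N_Z=5, L=24
Step 3: N_C=8, N_Y=39, N_Z=9, L=56
Step 4: N_C=16, N_Y=95, N_Z=17, L=128
Step 5: N_C=32, N_Y=223, N_Z=33, L=288


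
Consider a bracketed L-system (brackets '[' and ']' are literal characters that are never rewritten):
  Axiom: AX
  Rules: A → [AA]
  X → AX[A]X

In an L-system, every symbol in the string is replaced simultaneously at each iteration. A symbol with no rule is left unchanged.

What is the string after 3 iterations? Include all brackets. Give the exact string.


Answer: [[[AA][AA]][[AA][AA]]][[AA][AA]][AA]AX[A]X[[AA]]AX[A]X[[[AA][AA]]][AA]AX[A]X[[AA]]AX[A]X

Derivation:
Step 0: AX
Step 1: [AA]AX[A]X
Step 2: [[AA][AA]][AA]AX[A]X[[AA]]AX[A]X
Step 3: [[[AA][AA]][[AA][AA]]][[AA][AA]][AA]AX[A]X[[AA]]AX[A]X[[[AA][AA]]][AA]AX[A]X[[AA]]AX[A]X


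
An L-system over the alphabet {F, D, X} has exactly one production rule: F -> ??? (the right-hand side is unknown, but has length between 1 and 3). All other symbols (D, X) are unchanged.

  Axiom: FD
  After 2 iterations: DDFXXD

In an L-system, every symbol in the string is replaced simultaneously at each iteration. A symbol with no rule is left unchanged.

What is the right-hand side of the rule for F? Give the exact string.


Answer: DFX

Derivation:
Trying F -> DFX:
  Step 0: FD
  Step 1: DFXD
  Step 2: DDFXXD
Matches the given result.


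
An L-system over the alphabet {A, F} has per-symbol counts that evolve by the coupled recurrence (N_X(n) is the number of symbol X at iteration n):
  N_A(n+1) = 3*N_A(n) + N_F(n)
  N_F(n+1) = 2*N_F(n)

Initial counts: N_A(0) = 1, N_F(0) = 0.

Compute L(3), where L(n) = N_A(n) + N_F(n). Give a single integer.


Answer: 27

Derivation:
Step 0: N_A=1, N_F=0, L=1
Step 1: N_A=3, N_F=0, L=3
Step 2: N_A=9, N_F=0, L=9
Step 3: N_A=27, N_F=0, L=27


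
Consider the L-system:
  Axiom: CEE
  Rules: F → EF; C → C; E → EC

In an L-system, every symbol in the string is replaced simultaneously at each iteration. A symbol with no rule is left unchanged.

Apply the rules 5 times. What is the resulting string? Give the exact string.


Step 0: CEE
Step 1: CECEC
Step 2: CECCECC
Step 3: CECCCECCC
Step 4: CECCCCECCCC
Step 5: CECCCCCECCCCC

Answer: CECCCCCECCCCC


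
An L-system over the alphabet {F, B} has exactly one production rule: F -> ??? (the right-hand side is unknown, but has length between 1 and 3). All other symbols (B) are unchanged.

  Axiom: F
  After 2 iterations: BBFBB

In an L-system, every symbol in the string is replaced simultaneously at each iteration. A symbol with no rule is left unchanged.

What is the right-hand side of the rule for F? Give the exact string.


Answer: BFB

Derivation:
Trying F -> BFB:
  Step 0: F
  Step 1: BFB
  Step 2: BBFBB
Matches the given result.


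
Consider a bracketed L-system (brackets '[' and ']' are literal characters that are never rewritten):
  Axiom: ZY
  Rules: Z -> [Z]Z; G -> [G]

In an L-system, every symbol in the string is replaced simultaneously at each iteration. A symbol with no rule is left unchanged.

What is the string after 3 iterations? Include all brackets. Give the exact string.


Answer: [[[Z]Z][Z]Z][[Z]Z][Z]ZY

Derivation:
Step 0: ZY
Step 1: [Z]ZY
Step 2: [[Z]Z][Z]ZY
Step 3: [[[Z]Z][Z]Z][[Z]Z][Z]ZY


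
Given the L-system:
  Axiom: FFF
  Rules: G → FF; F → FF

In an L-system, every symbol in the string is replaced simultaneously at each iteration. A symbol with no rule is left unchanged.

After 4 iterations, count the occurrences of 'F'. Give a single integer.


Answer: 48

Derivation:
Step 0: FFF  (3 'F')
Step 1: FFFFFF  (6 'F')
Step 2: FFFFFFFFFFFF  (12 'F')
Step 3: FFFFFFFFFFFFFFFFFFFFFFFF  (24 'F')
Step 4: FFFFFFFFFFFFFFFFFFFFFFFFFFFFFFFFFFFFFFFFFFFFFFFF  (48 'F')


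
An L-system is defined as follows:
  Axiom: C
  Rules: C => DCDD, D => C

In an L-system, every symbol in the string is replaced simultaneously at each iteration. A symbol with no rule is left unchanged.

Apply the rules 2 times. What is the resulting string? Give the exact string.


Answer: CDCDDCC

Derivation:
Step 0: C
Step 1: DCDD
Step 2: CDCDDCC


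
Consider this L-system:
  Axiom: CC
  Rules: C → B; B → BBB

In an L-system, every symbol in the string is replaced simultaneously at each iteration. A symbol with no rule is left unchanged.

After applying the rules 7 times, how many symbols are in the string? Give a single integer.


Step 0: length = 2
Step 1: length = 2
Step 2: length = 6
Step 3: length = 18
Step 4: length = 54
Step 5: length = 162
Step 6: length = 486
Step 7: length = 1458

Answer: 1458


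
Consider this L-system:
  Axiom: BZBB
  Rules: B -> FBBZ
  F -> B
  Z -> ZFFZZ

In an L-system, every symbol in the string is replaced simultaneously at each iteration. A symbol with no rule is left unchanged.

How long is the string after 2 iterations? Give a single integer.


Step 0: length = 4
Step 1: length = 17
Step 2: length = 59

Answer: 59


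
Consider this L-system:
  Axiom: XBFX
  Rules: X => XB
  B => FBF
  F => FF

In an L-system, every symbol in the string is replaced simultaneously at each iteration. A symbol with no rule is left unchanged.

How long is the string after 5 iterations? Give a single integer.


Answer: 211

Derivation:
Step 0: length = 4
Step 1: length = 9
Step 2: length = 21
Step 3: length = 47
Step 4: length = 101
Step 5: length = 211


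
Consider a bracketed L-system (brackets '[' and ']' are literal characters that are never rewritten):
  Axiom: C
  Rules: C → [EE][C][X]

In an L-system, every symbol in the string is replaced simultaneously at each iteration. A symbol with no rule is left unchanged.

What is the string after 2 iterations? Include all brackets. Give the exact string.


Answer: [EE][[EE][C][X]][X]

Derivation:
Step 0: C
Step 1: [EE][C][X]
Step 2: [EE][[EE][C][X]][X]


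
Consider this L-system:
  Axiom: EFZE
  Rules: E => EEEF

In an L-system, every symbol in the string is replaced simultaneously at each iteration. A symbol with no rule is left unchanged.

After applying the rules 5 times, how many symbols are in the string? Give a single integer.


Step 0: length = 4
Step 1: length = 10
Step 2: length = 28
Step 3: length = 82
Step 4: length = 244
Step 5: length = 730

Answer: 730


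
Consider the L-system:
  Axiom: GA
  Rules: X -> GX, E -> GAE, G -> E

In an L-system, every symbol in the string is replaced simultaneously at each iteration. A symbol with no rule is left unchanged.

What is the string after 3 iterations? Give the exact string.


Answer: EAGAEA

Derivation:
Step 0: GA
Step 1: EA
Step 2: GAEA
Step 3: EAGAEA


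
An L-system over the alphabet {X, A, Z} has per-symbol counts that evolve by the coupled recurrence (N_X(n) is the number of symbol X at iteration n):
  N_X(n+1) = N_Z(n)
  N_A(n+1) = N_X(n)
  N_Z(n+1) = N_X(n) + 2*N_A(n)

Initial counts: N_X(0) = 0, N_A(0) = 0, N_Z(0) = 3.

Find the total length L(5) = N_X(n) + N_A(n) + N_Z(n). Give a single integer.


Step 0: N_X=0, N_A=0, N_Z=3, L=3
Step 1: N_X=3, N_A=0, N_Z=0, L=3
Step 2: N_X=0, N_A=3, N_Z=3, L=6
Step 3: N_X=3, N_A=0, N_Z=6, L=9
Step 4: N_X=6, N_A=3, N_Z=3, L=12
Step 5: N_X=3, N_A=6, N_Z=12, L=21

Answer: 21


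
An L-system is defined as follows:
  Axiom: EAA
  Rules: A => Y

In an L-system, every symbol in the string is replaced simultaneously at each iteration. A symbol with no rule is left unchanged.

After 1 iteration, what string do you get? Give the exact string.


Answer: EYY

Derivation:
Step 0: EAA
Step 1: EYY


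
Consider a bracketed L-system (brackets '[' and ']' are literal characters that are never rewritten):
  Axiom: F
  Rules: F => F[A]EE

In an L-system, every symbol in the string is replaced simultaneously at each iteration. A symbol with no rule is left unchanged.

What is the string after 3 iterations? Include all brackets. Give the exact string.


Answer: F[A]EE[A]EE[A]EE

Derivation:
Step 0: F
Step 1: F[A]EE
Step 2: F[A]EE[A]EE
Step 3: F[A]EE[A]EE[A]EE


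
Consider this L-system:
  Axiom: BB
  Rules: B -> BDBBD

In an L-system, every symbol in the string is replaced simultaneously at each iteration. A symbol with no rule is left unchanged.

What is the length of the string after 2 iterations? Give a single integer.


Answer: 34

Derivation:
Step 0: length = 2
Step 1: length = 10
Step 2: length = 34


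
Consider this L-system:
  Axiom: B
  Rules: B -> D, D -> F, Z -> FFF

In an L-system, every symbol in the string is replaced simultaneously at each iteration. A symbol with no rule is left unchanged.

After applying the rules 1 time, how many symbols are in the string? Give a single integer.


Answer: 1

Derivation:
Step 0: length = 1
Step 1: length = 1


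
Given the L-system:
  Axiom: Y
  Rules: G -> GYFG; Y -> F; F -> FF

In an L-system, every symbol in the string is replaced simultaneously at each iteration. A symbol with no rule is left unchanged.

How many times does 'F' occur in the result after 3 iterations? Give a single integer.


Step 0: Y  (0 'F')
Step 1: F  (1 'F')
Step 2: FF  (2 'F')
Step 3: FFFF  (4 'F')

Answer: 4


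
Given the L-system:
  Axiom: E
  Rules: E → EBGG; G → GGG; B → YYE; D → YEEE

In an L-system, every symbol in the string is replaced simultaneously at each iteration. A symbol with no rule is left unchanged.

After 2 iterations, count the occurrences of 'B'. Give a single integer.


Answer: 1

Derivation:
Step 0: E  (0 'B')
Step 1: EBGG  (1 'B')
Step 2: EBGGYYEGGGGGG  (1 'B')


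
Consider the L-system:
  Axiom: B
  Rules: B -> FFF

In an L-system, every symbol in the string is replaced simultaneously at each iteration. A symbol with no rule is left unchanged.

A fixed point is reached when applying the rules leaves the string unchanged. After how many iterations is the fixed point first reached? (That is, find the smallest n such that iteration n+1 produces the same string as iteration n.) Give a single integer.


Answer: 1

Derivation:
Step 0: B
Step 1: FFF
Step 2: FFF  (unchanged — fixed point at step 1)


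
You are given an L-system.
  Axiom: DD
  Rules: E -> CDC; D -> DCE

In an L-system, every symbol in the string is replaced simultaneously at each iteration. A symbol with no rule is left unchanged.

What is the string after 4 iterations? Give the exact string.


Step 0: DD
Step 1: DCEDCE
Step 2: DCECCDCDCECCDC
Step 3: DCECCDCCCDCECDCECCDCCCDCEC
Step 4: DCECCDCCCDCECCCDCECCDCCDCECCDCCCDCECCCDCECCDCC

Answer: DCECCDCCCDCECCCDCECCDCCDCECCDCCCDCECCCDCECCDCC


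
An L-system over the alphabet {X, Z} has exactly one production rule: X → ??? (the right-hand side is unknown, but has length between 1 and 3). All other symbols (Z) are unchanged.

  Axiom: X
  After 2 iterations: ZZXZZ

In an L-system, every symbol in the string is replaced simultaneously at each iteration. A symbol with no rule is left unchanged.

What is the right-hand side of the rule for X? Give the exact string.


Trying X → ZXZ:
  Step 0: X
  Step 1: ZXZ
  Step 2: ZZXZZ
Matches the given result.

Answer: ZXZ


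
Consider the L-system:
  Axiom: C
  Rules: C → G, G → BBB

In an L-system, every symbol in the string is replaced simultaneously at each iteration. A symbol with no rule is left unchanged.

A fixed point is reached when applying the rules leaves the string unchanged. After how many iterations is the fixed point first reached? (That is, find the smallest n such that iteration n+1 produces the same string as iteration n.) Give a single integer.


Answer: 2

Derivation:
Step 0: C
Step 1: G
Step 2: BBB
Step 3: BBB  (unchanged — fixed point at step 2)


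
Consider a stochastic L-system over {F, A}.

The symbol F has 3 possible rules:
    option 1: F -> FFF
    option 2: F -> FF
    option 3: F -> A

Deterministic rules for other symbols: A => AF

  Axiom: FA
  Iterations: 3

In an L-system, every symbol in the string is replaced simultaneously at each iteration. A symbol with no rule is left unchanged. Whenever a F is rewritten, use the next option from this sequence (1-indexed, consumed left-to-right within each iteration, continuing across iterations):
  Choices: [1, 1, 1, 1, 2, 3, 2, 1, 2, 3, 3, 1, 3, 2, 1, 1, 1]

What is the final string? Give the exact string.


Step 0: FA
Step 1: FFFAF  (used choices [1])
Step 2: FFFFFFFFFAFFF  (used choices [1, 1, 1, 2])
Step 3: AFFFFFFFAAFFFAFFAFFFFFFFFFF  (used choices [3, 2, 1, 2, 3, 3, 1, 3, 2, 1, 1, 1])

Answer: AFFFFFFFAAFFFAFFAFFFFFFFFFF


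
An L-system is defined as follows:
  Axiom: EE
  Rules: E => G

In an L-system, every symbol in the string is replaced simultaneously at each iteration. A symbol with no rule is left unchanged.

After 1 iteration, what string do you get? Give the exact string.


Answer: GG

Derivation:
Step 0: EE
Step 1: GG


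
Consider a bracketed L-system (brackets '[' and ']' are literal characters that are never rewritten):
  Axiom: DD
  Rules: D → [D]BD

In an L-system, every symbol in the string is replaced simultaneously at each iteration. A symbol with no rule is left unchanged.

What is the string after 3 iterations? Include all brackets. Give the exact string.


Step 0: DD
Step 1: [D]BD[D]BD
Step 2: [[D]BD]B[D]BD[[D]BD]B[D]BD
Step 3: [[[D]BD]B[D]BD]B[[D]BD]B[D]BD[[[D]BD]B[D]BD]B[[D]BD]B[D]BD

Answer: [[[D]BD]B[D]BD]B[[D]BD]B[D]BD[[[D]BD]B[D]BD]B[[D]BD]B[D]BD


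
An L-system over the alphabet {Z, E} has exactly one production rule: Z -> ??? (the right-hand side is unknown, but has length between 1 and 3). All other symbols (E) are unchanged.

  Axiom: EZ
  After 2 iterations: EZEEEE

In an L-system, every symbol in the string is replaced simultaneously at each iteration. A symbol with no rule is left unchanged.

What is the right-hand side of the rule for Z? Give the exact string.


Trying Z -> ZEE:
  Step 0: EZ
  Step 1: EZEE
  Step 2: EZEEEE
Matches the given result.

Answer: ZEE


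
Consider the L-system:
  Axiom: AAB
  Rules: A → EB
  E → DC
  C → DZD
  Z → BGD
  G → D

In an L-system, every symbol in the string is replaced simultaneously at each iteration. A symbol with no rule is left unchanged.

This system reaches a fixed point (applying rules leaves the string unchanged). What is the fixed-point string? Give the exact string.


Answer: DDBDDDBDDBDDDBB

Derivation:
Step 0: AAB
Step 1: EBEBB
Step 2: DCBDCBB
Step 3: DDZDBDDZDBB
Step 4: DDBGDDBDDBGDDBB
Step 5: DDBDDDBDDBDDDBB
Step 6: DDBDDDBDDBDDDBB  (unchanged — fixed point at step 5)


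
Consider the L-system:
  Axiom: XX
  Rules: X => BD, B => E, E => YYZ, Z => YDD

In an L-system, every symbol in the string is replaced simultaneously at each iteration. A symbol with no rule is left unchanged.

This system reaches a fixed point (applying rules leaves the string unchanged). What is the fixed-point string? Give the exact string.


Step 0: XX
Step 1: BDBD
Step 2: EDED
Step 3: YYZDYYZD
Step 4: YYYDDDYYYDDD
Step 5: YYYDDDYYYDDD  (unchanged — fixed point at step 4)

Answer: YYYDDDYYYDDD


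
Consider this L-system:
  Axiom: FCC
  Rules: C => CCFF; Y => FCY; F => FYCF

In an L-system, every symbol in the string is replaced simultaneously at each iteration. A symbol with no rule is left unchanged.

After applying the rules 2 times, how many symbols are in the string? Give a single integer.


Answer: 47

Derivation:
Step 0: length = 3
Step 1: length = 12
Step 2: length = 47


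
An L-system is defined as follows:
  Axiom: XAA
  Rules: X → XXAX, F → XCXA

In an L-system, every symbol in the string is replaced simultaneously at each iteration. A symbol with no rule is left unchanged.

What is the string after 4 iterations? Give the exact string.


Answer: XXAXXXAXAXXAXXXAXXXAXAXXAXAXXAXXXAXAXXAXXXAXXXAXAXXAXXXAXXXAXAXXAXAXXAXXXAXAXXAXAXXAXXXAXAXXAXXXAXXXAXAXXAXAXXAXXXAXAXXAXAA

Derivation:
Step 0: XAA
Step 1: XXAXAA
Step 2: XXAXXXAXAXXAXAA
Step 3: XXAXXXAXAXXAXXXAXXXAXAXXAXAXXAXXXAXAXXAXAA
Step 4: XXAXXXAXAXXAXXXAXXXAXAXXAXAXXAXXXAXAXXAXXXAXXXAXAXXAXXXAXXXAXAXXAXAXXAXXXAXAXXAXAXXAXXXAXAXXAXXXAXXXAXAXXAXAXXAXXXAXAXXAXAA


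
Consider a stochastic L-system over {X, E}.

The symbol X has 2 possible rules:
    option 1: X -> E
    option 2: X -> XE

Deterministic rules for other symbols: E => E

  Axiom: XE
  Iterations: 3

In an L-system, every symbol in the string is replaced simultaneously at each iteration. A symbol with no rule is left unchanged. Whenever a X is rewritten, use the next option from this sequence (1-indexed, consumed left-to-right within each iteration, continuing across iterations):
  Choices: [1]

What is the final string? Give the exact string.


Answer: EE

Derivation:
Step 0: XE
Step 1: EE  (used choices [1])
Step 2: EE  (used choices [])
Step 3: EE  (used choices [])


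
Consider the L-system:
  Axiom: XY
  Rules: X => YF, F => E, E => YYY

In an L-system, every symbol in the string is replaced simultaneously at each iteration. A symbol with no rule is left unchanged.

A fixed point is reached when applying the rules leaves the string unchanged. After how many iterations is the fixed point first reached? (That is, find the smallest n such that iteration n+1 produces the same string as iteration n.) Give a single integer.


Step 0: XY
Step 1: YFY
Step 2: YEY
Step 3: YYYYY
Step 4: YYYYY  (unchanged — fixed point at step 3)

Answer: 3


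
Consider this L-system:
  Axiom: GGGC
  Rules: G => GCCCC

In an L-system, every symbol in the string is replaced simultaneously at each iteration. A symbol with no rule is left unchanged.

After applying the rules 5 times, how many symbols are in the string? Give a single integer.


Answer: 64

Derivation:
Step 0: length = 4
Step 1: length = 16
Step 2: length = 28
Step 3: length = 40
Step 4: length = 52
Step 5: length = 64


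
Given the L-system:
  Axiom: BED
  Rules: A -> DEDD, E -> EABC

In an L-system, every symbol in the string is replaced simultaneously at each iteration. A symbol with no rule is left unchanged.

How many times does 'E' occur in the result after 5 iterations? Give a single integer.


Step 0: BED  (1 'E')
Step 1: BEABCD  (1 'E')
Step 2: BEABCDEDDBCD  (2 'E')
Step 3: BEABCDEDDBCDEABCDDBCD  (3 'E')
Step 4: BEABCDEDDBCDEABCDDBCDEABCDEDDBCDDBCD  (5 'E')
Step 5: BEABCDEDDBCDEABCDDBCDEABCDEDDBCDDBCDEABCDEDDBCDEABCDDBCDDBCD  (8 'E')

Answer: 8


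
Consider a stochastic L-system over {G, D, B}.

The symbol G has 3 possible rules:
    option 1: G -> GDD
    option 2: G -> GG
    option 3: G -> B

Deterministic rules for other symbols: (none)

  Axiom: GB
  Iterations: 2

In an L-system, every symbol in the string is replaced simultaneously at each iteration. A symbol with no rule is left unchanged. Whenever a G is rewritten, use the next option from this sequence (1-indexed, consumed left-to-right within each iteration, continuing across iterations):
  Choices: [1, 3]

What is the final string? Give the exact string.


Step 0: GB
Step 1: GDDB  (used choices [1])
Step 2: BDDB  (used choices [3])

Answer: BDDB


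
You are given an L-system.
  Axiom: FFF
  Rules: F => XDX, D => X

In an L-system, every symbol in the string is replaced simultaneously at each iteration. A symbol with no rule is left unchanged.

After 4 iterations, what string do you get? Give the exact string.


Answer: XXXXXXXXX

Derivation:
Step 0: FFF
Step 1: XDXXDXXDX
Step 2: XXXXXXXXX
Step 3: XXXXXXXXX
Step 4: XXXXXXXXX


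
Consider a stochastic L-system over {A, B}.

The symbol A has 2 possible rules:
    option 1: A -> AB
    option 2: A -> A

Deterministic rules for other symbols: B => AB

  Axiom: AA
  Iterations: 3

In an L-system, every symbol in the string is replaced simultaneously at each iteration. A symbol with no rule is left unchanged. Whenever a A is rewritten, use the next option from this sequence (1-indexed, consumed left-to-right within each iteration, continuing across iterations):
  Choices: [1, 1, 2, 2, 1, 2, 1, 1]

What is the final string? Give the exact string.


Step 0: AA
Step 1: ABAB  (used choices [1, 1])
Step 2: AABAAB  (used choices [2, 2])
Step 3: ABAABABABAB  (used choices [1, 2, 1, 1])

Answer: ABAABABABAB
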